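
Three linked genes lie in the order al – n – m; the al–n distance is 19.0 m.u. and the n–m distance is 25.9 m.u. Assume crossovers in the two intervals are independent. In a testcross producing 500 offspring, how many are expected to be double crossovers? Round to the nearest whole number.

Map distances give recombination frequencies of 0.190 and 0.259 for the two intervals.
With no interference, expected double-crossover frequency = 0.190 × 0.259 = 0.04921.
Expected number = 0.04921 × 500 = 24.61 ≈ 25.

25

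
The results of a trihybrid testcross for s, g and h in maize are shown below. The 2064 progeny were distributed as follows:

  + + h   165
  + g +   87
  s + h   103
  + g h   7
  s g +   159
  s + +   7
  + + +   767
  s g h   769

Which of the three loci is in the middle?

s

The two most frequent reciprocal classes, + + + and s g h, are the parental types, so the F1 was + + + / s g h.
The two rarest classes, s + + and + g h, are the double crossovers. Comparing them with the parentals, only the s allele has switched, so s is the middle locus and the order is g – s – h.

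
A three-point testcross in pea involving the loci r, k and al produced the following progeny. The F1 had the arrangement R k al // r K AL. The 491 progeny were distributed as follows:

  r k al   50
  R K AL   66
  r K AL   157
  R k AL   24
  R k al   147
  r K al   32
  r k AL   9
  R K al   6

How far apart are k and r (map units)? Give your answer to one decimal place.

The two rarest classes, R K al and r k AL, are the double crossovers. Comparing them with the parentals, only the k allele has switched, so k is the middle locus and the order is al – k – r.
Crossovers in the k–r interval produce the single-crossover classes r k al and R K AL (50 + 66 = 116) plus the double crossovers (15).
RF(k–r) = (116 + 15) / 491 = 131/491 = 0.2668 → 26.7 map units.

26.7 map units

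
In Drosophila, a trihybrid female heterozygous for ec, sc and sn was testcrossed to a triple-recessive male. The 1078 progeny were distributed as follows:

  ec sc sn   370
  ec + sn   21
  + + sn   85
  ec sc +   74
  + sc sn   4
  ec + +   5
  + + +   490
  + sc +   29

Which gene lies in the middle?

ec

The two most frequent reciprocal classes, + + + and ec sc sn, are the parental types, so the F1 was + + + / ec sc sn.
The two rarest classes, ec + + and + sc sn, are the double crossovers. Comparing them with the parentals, only the ec allele has switched, so ec is the middle locus and the order is sc – ec – sn.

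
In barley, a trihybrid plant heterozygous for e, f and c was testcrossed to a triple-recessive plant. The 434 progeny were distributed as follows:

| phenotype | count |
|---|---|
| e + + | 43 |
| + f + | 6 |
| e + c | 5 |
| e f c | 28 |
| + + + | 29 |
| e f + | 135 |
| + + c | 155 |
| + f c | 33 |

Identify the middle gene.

The two most frequent reciprocal classes, e f + and + + c, are the parental types, so the F1 was e f + / + + c.
The two rarest classes, + f + and e + c, are the double crossovers. Comparing them with the parentals, only the e allele has switched, so e is the middle locus and the order is c – e – f.

e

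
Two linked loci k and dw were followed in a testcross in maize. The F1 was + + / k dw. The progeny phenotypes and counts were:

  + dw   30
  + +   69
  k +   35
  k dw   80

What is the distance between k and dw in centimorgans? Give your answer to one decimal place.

The recombinant classes are + dw and k +: 30 + 35 = 65.
Recombination frequency = 65/214 = 0.3037 ≈ 30.4%, i.e. 30.4 centimorgans.

30.4 centimorgans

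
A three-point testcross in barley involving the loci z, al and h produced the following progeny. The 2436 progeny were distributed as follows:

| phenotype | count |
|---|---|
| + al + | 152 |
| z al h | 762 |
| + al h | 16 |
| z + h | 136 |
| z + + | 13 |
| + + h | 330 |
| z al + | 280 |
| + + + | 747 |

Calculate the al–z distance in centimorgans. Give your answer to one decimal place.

The two most frequent reciprocal classes, z al h and + + +, are the parental types, so the F1 was z al h / + + +.
The two rarest classes, + al h and z + +, are the double crossovers. Comparing them with the parentals, only the z allele has switched, so z is the middle locus and the order is h – z – al.
Crossovers in the z–al interval produce the single-crossover classes z + h and + al + (136 + 152 = 288) plus the double crossovers (29).
RF(z–al) = (288 + 29) / 2436 = 317/2436 = 0.1301 → 13.0 centimorgans.

13.0 centimorgans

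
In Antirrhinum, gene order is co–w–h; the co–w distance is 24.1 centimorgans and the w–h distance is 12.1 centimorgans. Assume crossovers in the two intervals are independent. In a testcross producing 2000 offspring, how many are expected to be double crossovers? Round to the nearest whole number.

58

Map distances give recombination frequencies of 0.241 and 0.121 for the two intervals.
With no interference, expected double-crossover frequency = 0.241 × 0.121 = 0.02916.
Expected number = 0.02916 × 2000 = 58.32 ≈ 58.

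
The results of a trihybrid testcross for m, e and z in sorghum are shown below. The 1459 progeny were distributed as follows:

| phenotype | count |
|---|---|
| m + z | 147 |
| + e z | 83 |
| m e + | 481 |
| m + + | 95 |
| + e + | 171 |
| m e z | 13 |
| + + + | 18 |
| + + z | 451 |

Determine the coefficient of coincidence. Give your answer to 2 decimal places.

The two most frequent reciprocal classes, m e + and + + z, are the parental types, so the F1 was m e + / + + z.
The two rarest classes, m e z and + + +, are the double crossovers. Comparing them with the parentals, only the z allele has switched, so z is the middle locus and the order is e – z – m.
e–z: (178 + 31)/1459 = 0.1432; z–m: (318 + 31)/1459 = 0.2392.
Expected DCO frequency = 0.1432 × 0.2392 ≈ 0.03425; observed = 31/1459 ≈ 0.02125.
Coefficient of coincidence = 0.02125/0.03425 ≈ 0.62.

0.62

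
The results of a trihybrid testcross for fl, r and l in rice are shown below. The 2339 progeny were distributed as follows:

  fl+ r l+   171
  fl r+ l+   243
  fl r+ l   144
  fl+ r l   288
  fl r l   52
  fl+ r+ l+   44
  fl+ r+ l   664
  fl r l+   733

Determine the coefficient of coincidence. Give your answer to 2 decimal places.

The two most frequent reciprocal classes, fl+ r+ l and fl r l+, are the parental types, so the F1 was fl+ r+ l / fl r l+.
The two rarest classes, fl+ r+ l+ and fl r l, are the double crossovers. Comparing them with the parentals, only the l allele has switched, so l is the middle locus and the order is fl – l – r.
fl–l: (315 + 96)/2339 = 0.1757; l–r: (531 + 96)/2339 = 0.2681.
Expected DCO frequency = 0.1757 × 0.2681 ≈ 0.04711; observed = 96/2339 ≈ 0.04104.
Coefficient of coincidence = 0.04104/0.04711 ≈ 0.87.

0.87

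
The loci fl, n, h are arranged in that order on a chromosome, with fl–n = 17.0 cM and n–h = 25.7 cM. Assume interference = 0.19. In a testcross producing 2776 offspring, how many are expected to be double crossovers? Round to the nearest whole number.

98

Map distances give recombination frequencies of 0.170 and 0.257 for the two intervals.
With interference 0.19 (so coincidence = 0.81), expected double-crossover frequency = 0.170 × 0.257 × 0.81 = 0.03539.
Expected number = 0.03539 × 2776 = 98.24 ≈ 98.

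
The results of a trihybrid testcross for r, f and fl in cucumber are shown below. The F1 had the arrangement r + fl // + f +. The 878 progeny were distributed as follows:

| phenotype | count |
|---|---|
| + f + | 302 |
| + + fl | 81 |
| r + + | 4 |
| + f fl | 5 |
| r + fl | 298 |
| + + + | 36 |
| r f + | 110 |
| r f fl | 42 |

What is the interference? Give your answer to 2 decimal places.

0.55

The two rarest classes, r + + and + f fl, are the double crossovers. Comparing them with the parentals, only the fl allele has switched, so fl is the middle locus and the order is r – fl – f.
r–fl: (191 + 9)/878 = 0.2278; fl–f: (78 + 9)/878 = 0.0991.
Expected DCO frequency = 0.2278 × 0.0991 ≈ 0.02257; observed = 9/878 ≈ 0.01025.
Coefficient of coincidence = 0.01025/0.02257 ≈ 0.45; interference = 1 − 0.45 = 0.55.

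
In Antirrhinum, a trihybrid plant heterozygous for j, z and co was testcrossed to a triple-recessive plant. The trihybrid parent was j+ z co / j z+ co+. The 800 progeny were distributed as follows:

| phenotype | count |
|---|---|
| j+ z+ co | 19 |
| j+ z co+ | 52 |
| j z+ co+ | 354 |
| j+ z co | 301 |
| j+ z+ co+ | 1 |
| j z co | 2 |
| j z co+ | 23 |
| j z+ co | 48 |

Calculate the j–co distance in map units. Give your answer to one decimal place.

The two rarest classes, j z co and j+ z+ co+, are the double crossovers. Comparing them with the parentals, only the j allele has switched, so j is the middle locus and the order is co – j – z.
Crossovers in the co–j interval produce the single-crossover classes j+ z co+ and j z+ co (52 + 48 = 100) plus the double crossovers (3).
RF(co–j) = (100 + 3) / 800 = 103/800 = 0.1288 → 12.9 map units.

12.9 map units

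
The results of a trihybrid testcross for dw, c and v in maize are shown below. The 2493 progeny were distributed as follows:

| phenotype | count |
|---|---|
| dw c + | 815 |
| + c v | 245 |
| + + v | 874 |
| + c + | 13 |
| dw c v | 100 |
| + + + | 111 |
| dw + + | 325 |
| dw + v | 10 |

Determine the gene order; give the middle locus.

The two most frequent reciprocal classes, dw c + and + + v, are the parental types, so the F1 was dw c + / + + v.
The two rarest classes, + c + and dw + v, are the double crossovers. Comparing them with the parentals, only the dw allele has switched, so dw is the middle locus and the order is c – dw – v.

dw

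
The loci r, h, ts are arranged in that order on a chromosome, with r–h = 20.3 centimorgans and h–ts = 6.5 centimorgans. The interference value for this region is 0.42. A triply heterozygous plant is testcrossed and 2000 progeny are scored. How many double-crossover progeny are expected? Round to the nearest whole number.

Map distances give recombination frequencies of 0.203 and 0.065 for the two intervals.
With interference 0.42 (so coincidence = 0.58), expected double-crossover frequency = 0.203 × 0.065 × 0.58 = 0.00765.
Expected number = 0.00765 × 2000 = 15.31 ≈ 15.

15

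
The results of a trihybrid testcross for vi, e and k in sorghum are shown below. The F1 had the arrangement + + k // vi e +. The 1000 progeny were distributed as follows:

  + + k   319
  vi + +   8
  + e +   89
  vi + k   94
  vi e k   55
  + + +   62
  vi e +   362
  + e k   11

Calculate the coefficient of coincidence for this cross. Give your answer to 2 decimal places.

0.69

The two rarest classes, + e k and vi + +, are the double crossovers. Comparing them with the parentals, only the e allele has switched, so e is the middle locus and the order is k – e – vi.
k–e: (117 + 19)/1000 = 0.1360; e–vi: (183 + 19)/1000 = 0.2020.
Expected DCO frequency = 0.1360 × 0.2020 ≈ 0.02747; observed = 19/1000 ≈ 0.01900.
Coefficient of coincidence = 0.01900/0.02747 ≈ 0.69.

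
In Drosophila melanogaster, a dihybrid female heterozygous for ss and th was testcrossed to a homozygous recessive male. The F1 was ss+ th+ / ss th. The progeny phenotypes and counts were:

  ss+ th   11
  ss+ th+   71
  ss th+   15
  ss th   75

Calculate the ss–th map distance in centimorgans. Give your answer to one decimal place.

15.1 centimorgans

The recombinant classes are ss+ th and ss th+: 11 + 15 = 26.
Recombination frequency = 26/172 = 0.1512 ≈ 15.1%, i.e. 15.1 centimorgans.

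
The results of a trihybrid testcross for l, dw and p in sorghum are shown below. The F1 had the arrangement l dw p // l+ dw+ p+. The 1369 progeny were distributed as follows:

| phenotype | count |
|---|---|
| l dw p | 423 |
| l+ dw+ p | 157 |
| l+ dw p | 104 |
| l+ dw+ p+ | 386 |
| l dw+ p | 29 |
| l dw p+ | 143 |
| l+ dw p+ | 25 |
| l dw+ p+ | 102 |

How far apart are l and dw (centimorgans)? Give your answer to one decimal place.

19.0 centimorgans

The two rarest classes, l dw+ p and l+ dw p+, are the double crossovers. Comparing them with the parentals, only the dw allele has switched, so dw is the middle locus and the order is p – dw – l.
Crossovers in the dw–l interval produce the single-crossover classes l+ dw p and l dw+ p+ (104 + 102 = 206) plus the double crossovers (54).
RF(dw–l) = (206 + 54) / 1369 = 260/1369 = 0.1899 → 19.0 centimorgans.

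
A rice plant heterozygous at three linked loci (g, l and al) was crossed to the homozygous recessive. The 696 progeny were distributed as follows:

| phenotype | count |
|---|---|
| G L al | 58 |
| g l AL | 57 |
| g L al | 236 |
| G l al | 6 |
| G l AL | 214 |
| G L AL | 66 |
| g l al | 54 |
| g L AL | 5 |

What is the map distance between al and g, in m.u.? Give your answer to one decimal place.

18.1 m.u.

The two most frequent reciprocal classes, G l AL and g L al, are the parental types, so the F1 was G l AL / g L al.
The two rarest classes, G l al and g L AL, are the double crossovers. Comparing them with the parentals, only the al allele has switched, so al is the middle locus and the order is l – al – g.
Crossovers in the al–g interval produce the single-crossover classes g l AL and G L al (57 + 58 = 115) plus the double crossovers (11).
RF(al–g) = (115 + 11) / 696 = 126/696 = 0.1810 → 18.1 m.u.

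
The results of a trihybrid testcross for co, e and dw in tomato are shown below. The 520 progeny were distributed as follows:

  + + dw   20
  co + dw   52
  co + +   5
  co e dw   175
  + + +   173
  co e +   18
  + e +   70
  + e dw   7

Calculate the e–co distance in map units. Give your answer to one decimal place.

25.8 map units

The two most frequent reciprocal classes, co e dw and + + +, are the parental types, so the F1 was co e dw / + + +.
The two rarest classes, + e dw and co + +, are the double crossovers. Comparing them with the parentals, only the co allele has switched, so co is the middle locus and the order is e – co – dw.
Crossovers in the e–co interval produce the single-crossover classes co + dw and + e + (52 + 70 = 122) plus the double crossovers (12).
RF(e–co) = (122 + 12) / 520 = 134/520 = 0.2577 → 25.8 map units.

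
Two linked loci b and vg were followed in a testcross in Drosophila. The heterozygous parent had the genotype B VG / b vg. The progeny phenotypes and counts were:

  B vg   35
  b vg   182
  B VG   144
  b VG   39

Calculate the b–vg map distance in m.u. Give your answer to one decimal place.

18.5 m.u.

The recombinant classes are B vg and b VG: 35 + 39 = 74.
Recombination frequency = 74/400 = 0.1850 ≈ 18.5%, i.e. 18.5 m.u.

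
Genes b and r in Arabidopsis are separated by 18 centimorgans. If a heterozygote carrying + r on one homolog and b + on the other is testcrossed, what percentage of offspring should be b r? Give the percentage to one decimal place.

9.0%

A map distance of 18 centimorgans corresponds to a recombination frequency of 0.180.
The F1 is + r / b +, so b r is a recombinant gamete class with expected frequency r/2 = 0.180/2 = 0.0900.
That is 0.0900 = 9.0% of the progeny.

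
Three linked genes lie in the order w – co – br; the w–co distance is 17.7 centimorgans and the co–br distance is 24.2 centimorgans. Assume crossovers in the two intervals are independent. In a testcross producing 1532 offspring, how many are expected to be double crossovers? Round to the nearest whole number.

66

Map distances give recombination frequencies of 0.177 and 0.242 for the two intervals.
With no interference, expected double-crossover frequency = 0.177 × 0.242 = 0.04283.
Expected number = 0.04283 × 1532 = 65.62 ≈ 66.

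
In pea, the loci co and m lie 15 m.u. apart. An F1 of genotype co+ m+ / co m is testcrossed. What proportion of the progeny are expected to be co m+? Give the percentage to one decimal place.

7.5%

A map distance of 15 m.u. corresponds to a recombination frequency of 0.150.
The F1 is co+ m+ / co m, so co m+ is a recombinant gamete class with expected frequency r/2 = 0.150/2 = 0.0750.
That is 0.0750 = 7.5% of the progeny.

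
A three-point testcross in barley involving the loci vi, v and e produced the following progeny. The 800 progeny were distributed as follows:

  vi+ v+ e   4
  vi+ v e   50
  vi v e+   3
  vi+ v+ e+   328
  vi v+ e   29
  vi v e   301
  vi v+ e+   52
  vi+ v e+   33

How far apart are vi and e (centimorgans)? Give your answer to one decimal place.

13.6 centimorgans

The two most frequent reciprocal classes, vi v e and vi+ v+ e+, are the parental types, so the F1 was vi v e / vi+ v+ e+.
The two rarest classes, vi v e+ and vi+ v+ e, are the double crossovers. Comparing them with the parentals, only the e allele has switched, so e is the middle locus and the order is vi – e – v.
Crossovers in the vi–e interval produce the single-crossover classes vi+ v e and vi v+ e+ (50 + 52 = 102) plus the double crossovers (7).
RF(vi–e) = (102 + 7) / 800 = 109/800 = 0.1363 → 13.6 centimorgans.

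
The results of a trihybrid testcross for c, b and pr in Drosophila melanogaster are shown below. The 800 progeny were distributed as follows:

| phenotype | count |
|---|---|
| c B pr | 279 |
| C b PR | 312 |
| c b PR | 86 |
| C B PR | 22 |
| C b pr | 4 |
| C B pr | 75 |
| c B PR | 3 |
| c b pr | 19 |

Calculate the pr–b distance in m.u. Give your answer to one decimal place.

The two most frequent reciprocal classes, c B pr and C b PR, are the parental types, so the F1 was c B pr / C b PR.
The two rarest classes, c B PR and C b pr, are the double crossovers. Comparing them with the parentals, only the pr allele has switched, so pr is the middle locus and the order is b – pr – c.
Crossovers in the b–pr interval produce the single-crossover classes c b pr and C B PR (19 + 22 = 41) plus the double crossovers (7).
RF(b–pr) = (41 + 7) / 800 = 48/800 = 0.0600 → 6.0 m.u.

6.0 m.u.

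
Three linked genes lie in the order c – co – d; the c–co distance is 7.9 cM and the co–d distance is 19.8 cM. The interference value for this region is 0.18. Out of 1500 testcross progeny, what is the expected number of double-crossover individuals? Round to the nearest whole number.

Map distances give recombination frequencies of 0.079 and 0.198 for the two intervals.
With interference 0.18 (so coincidence = 0.82), expected double-crossover frequency = 0.079 × 0.198 × 0.82 = 0.01283.
Expected number = 0.01283 × 1500 = 19.24 ≈ 19.

19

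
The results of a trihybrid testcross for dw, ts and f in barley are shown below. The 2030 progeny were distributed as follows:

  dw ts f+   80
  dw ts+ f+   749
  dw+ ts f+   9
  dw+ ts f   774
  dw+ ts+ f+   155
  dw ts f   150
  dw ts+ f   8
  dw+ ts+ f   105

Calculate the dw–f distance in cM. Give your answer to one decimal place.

The two most frequent reciprocal classes, dw ts+ f+ and dw+ ts f, are the parental types, so the F1 was dw ts+ f+ / dw+ ts f.
The two rarest classes, dw ts+ f and dw+ ts f+, are the double crossovers. Comparing them with the parentals, only the f allele has switched, so f is the middle locus and the order is ts – f – dw.
Crossovers in the f–dw interval produce the single-crossover classes dw+ ts+ f+ and dw ts f (155 + 150 = 305) plus the double crossovers (17).
RF(f–dw) = (305 + 17) / 2030 = 322/2030 = 0.1586 → 15.9 cM.

15.9 cM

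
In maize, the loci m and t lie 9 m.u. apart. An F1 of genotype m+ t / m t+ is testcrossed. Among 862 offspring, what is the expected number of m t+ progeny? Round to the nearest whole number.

A map distance of 9 m.u. corresponds to a recombination frequency of 0.090.
The F1 is m+ t / m t+, so m t+ is a parental gamete class with expected frequency (1 − r)/2 = 0.910/2 = 0.4550.
Expected number = 0.4550 × 862 = 392.21 ≈ 392.

392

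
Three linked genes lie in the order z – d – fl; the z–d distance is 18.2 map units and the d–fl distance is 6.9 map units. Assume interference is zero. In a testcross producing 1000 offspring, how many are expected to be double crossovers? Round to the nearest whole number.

Map distances give recombination frequencies of 0.182 and 0.069 for the two intervals.
With no interference, expected double-crossover frequency = 0.182 × 0.069 = 0.01256.
Expected number = 0.01256 × 1000 = 12.56 ≈ 13.

13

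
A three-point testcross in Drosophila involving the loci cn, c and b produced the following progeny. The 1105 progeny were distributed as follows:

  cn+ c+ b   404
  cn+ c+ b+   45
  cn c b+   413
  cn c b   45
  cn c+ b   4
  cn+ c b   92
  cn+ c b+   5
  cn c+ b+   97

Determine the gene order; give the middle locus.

cn

The two most frequent reciprocal classes, cn+ c+ b and cn c b+, are the parental types, so the F1 was cn+ c+ b / cn c b+.
The two rarest classes, cn c+ b and cn+ c b+, are the double crossovers. Comparing them with the parentals, only the cn allele has switched, so cn is the middle locus and the order is c – cn – b.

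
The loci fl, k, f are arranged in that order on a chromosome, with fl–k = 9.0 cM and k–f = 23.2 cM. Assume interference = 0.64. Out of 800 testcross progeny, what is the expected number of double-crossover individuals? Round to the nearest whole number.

Map distances give recombination frequencies of 0.090 and 0.232 for the two intervals.
With interference 0.64 (so coincidence = 0.36), expected double-crossover frequency = 0.090 × 0.232 × 0.36 = 0.00752.
Expected number = 0.00752 × 800 = 6.01 ≈ 6.

6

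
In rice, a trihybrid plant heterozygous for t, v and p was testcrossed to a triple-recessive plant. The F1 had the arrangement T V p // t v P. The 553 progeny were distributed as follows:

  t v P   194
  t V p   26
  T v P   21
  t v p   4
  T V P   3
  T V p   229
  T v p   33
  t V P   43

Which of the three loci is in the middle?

The two rarest classes, T V P and t v p, are the double crossovers. Comparing them with the parentals, only the p allele has switched, so p is the middle locus and the order is t – p – v.

p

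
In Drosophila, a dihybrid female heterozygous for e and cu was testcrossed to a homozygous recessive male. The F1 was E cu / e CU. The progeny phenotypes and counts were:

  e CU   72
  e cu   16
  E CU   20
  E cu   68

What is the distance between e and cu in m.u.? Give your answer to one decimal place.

20.5 m.u.

The recombinant classes are E CU and e cu: 20 + 16 = 36.
Recombination frequency = 36/176 = 0.2045 ≈ 20.5%, i.e. 20.5 m.u.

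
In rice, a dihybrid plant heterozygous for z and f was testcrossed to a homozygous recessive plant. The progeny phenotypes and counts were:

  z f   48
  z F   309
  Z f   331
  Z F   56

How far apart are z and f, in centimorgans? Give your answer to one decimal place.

The two most frequent classes, Z f (331) and z F (309), are the parental types, so the F1 was Z f / z F.
The recombinant classes are Z F and z f: 56 + 48 = 104.
Recombination frequency = 104/744 = 0.1398 ≈ 14.0%, i.e. 14.0 centimorgans.

14.0 centimorgans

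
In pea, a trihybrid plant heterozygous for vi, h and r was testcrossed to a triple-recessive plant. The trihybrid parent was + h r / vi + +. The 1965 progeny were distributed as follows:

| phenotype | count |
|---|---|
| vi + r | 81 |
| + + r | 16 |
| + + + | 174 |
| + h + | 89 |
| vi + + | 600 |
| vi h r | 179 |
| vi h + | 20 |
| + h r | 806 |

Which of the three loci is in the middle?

h

The two rarest classes, + + r and vi h +, are the double crossovers. Comparing them with the parentals, only the h allele has switched, so h is the middle locus and the order is vi – h – r.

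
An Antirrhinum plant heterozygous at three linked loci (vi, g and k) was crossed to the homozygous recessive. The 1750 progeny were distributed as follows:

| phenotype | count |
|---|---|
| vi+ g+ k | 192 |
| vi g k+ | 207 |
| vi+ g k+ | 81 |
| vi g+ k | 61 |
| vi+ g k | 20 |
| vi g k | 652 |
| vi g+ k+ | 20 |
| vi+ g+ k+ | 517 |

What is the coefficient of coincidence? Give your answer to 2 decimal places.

The two most frequent reciprocal classes, vi+ g+ k+ and vi g k, are the parental types, so the F1 was vi+ g+ k+ / vi g k.
The two rarest classes, vi g+ k+ and vi+ g k, are the double crossovers. Comparing them with the parentals, only the vi allele has switched, so vi is the middle locus and the order is k – vi – g.
k–vi: (399 + 40)/1750 = 0.2509; vi–g: (142 + 40)/1750 = 0.1040.
Expected DCO frequency = 0.2509 × 0.1040 ≈ 0.02609; observed = 40/1750 ≈ 0.02286.
Coefficient of coincidence = 0.02286/0.02609 ≈ 0.88.

0.88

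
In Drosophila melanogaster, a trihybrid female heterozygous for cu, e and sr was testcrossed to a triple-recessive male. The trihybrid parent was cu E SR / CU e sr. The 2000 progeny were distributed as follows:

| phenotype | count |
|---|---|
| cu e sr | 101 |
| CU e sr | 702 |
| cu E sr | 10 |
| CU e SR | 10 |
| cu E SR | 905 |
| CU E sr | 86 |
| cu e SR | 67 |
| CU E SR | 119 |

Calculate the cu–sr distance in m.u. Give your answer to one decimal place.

The two rarest classes, cu E sr and CU e SR, are the double crossovers. Comparing them with the parentals, only the sr allele has switched, so sr is the middle locus and the order is cu – sr – e.
Crossovers in the cu–sr interval produce the single-crossover classes CU E SR and cu e sr (119 + 101 = 220) plus the double crossovers (20).
RF(cu–sr) = (220 + 20) / 2000 = 240/2000 = 0.1200 → 12.0 m.u.

12.0 m.u.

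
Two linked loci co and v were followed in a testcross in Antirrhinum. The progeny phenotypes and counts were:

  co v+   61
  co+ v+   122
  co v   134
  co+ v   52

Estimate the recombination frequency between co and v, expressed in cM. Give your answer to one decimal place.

The two most frequent classes, co+ v+ (122) and co v (134), are the parental types, so the F1 was co+ v+ / co v.
The recombinant classes are co+ v and co v+: 52 + 61 = 113.
Recombination frequency = 113/369 = 0.3062 ≈ 30.6%, i.e. 30.6 cM.

30.6 cM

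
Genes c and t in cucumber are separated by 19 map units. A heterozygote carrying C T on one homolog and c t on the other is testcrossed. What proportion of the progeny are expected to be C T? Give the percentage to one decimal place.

A map distance of 19 map units corresponds to a recombination frequency of 0.190.
The F1 is C T / c t, so C T is a parental gamete class with expected frequency (1 − r)/2 = 0.810/2 = 0.4050.
That is 0.4050 = 40.5% of the progeny.

40.5%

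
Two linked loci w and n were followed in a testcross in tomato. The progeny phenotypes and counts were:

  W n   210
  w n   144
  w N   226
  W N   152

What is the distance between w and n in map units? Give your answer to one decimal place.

The two most frequent classes, W n (210) and w N (226), are the parental types, so the F1 was W n / w N.
The recombinant classes are W N and w n: 152 + 144 = 296.
Recombination frequency = 296/732 = 0.4044 ≈ 40.4%, i.e. 40.4 map units.

40.4 map units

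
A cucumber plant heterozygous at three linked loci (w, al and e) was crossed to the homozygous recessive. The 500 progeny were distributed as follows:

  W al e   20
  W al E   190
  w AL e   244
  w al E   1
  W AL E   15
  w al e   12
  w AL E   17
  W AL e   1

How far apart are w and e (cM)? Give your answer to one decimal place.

7.8 cM

The two most frequent reciprocal classes, W al E and w AL e, are the parental types, so the F1 was W al E / w AL e.
The two rarest classes, w al E and W AL e, are the double crossovers. Comparing them with the parentals, only the w allele has switched, so w is the middle locus and the order is al – w – e.
Crossovers in the w–e interval produce the single-crossover classes W al e and w AL E (20 + 17 = 37) plus the double crossovers (2).
RF(w–e) = (37 + 2) / 500 = 39/500 = 0.0780 → 7.8 cM.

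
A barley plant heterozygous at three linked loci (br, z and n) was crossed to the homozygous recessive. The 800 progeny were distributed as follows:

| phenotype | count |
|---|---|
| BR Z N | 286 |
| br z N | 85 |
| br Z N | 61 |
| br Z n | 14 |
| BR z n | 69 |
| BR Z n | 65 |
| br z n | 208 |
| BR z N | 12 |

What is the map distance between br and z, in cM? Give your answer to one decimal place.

19.5 cM

The two most frequent reciprocal classes, br z n and BR Z N, are the parental types, so the F1 was br z n / BR Z N.
The two rarest classes, br Z n and BR z N, are the double crossovers. Comparing them with the parentals, only the z allele has switched, so z is the middle locus and the order is br – z – n.
Crossovers in the br–z interval produce the single-crossover classes BR z n and br Z N (69 + 61 = 130) plus the double crossovers (26).
RF(br–z) = (130 + 26) / 800 = 156/800 = 0.1950 → 19.5 cM.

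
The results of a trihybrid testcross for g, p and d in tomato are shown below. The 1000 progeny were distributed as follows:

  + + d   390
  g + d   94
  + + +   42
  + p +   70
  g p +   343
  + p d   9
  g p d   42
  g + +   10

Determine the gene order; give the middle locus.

p

The two most frequent reciprocal classes, + + d and g p +, are the parental types, so the F1 was + + d / g p +.
The two rarest classes, + p d and g + +, are the double crossovers. Comparing them with the parentals, only the p allele has switched, so p is the middle locus and the order is g – p – d.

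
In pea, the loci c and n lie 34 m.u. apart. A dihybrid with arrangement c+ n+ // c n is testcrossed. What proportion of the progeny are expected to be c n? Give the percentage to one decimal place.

A map distance of 34 m.u. corresponds to a recombination frequency of 0.340.
The F1 is c+ n+ / c n, so c n is a parental gamete class with expected frequency (1 − r)/2 = 0.660/2 = 0.3300.
That is 0.3300 = 33.0% of the progeny.

33.0%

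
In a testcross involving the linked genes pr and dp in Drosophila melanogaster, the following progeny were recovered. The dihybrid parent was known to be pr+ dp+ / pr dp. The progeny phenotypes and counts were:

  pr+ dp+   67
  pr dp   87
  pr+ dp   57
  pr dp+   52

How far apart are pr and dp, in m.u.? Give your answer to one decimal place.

The recombinant classes are pr+ dp and pr dp+: 57 + 52 = 109.
Recombination frequency = 109/263 = 0.4144 ≈ 41.4%, i.e. 41.4 m.u.

41.4 m.u.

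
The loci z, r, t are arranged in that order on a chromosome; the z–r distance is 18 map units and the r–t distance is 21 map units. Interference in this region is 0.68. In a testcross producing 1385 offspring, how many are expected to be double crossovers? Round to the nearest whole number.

17

Map distances give recombination frequencies of 0.180 and 0.210 for the two intervals.
With interference 0.68 (so coincidence = 0.32), expected double-crossover frequency = 0.180 × 0.210 × 0.32 = 0.01210.
Expected number = 0.01210 × 1385 = 16.75 ≈ 17.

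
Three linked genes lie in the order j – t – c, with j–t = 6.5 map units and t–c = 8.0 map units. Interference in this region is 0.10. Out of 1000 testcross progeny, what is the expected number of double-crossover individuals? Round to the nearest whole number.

Map distances give recombination frequencies of 0.065 and 0.080 for the two intervals.
With interference 0.10 (so coincidence = 0.90), expected double-crossover frequency = 0.065 × 0.080 × 0.90 = 0.00468.
Expected number = 0.00468 × 1000 = 4.68 ≈ 5.

5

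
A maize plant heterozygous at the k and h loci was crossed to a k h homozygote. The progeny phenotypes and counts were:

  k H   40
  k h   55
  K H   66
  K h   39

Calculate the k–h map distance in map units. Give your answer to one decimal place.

The two most frequent classes, K H (66) and k h (55), are the parental types, so the F1 was K H / k h.
The recombinant classes are K h and k H: 39 + 40 = 79.
Recombination frequency = 79/200 = 0.3950 ≈ 39.5%, i.e. 39.5 map units.

39.5 map units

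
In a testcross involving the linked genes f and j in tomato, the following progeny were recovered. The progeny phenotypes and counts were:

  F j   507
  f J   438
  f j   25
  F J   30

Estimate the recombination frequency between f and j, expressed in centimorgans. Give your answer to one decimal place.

The two most frequent classes, F j (507) and f J (438), are the parental types, so the F1 was F j / f J.
The recombinant classes are F J and f j: 30 + 25 = 55.
Recombination frequency = 55/1000 = 0.0550 ≈ 5.5%, i.e. 5.5 centimorgans.

5.5 centimorgans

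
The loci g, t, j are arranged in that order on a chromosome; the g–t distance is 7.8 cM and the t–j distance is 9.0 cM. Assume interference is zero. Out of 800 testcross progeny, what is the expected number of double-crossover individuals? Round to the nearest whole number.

6

Map distances give recombination frequencies of 0.078 and 0.090 for the two intervals.
With no interference, expected double-crossover frequency = 0.078 × 0.090 = 0.00702.
Expected number = 0.00702 × 800 = 5.62 ≈ 6.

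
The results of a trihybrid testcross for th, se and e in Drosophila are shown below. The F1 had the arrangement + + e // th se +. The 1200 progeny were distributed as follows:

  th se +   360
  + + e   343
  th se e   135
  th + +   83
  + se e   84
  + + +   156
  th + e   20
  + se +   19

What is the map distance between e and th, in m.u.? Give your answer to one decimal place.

27.5 m.u.

The two rarest classes, th + e and + se +, are the double crossovers. Comparing them with the parentals, only the th allele has switched, so th is the middle locus and the order is e – th – se.
Crossovers in the e–th interval produce the single-crossover classes + + + and th se e (156 + 135 = 291) plus the double crossovers (39).
RF(e–th) = (291 + 39) / 1200 = 330/1200 = 0.2750 → 27.5 m.u.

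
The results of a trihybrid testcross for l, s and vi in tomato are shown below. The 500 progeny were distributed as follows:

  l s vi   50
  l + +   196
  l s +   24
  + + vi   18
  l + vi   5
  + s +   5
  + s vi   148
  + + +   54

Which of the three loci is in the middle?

The two most frequent reciprocal classes, l + + and + s vi, are the parental types, so the F1 was l + + / + s vi.
The two rarest classes, l + vi and + s +, are the double crossovers. Comparing them with the parentals, only the vi allele has switched, so vi is the middle locus and the order is s – vi – l.

vi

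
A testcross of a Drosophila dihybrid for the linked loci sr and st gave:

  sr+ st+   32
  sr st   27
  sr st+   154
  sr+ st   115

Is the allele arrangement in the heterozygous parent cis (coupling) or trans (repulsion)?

The two most frequent classes are sr+ st (115) and sr st+ (154); these are the parental (non-recombinant) types.
So the F1 carried sr+ st on one chromosome and sr st+ on the other — the recessive alleles are on opposite chromosomes (trans / repulsion).

trans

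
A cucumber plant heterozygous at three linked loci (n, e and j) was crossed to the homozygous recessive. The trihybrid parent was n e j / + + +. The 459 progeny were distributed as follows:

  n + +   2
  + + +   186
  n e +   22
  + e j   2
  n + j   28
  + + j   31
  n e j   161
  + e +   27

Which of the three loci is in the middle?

The two rarest classes, + e j and n + +, are the double crossovers. Comparing them with the parentals, only the n allele has switched, so n is the middle locus and the order is j – n – e.

n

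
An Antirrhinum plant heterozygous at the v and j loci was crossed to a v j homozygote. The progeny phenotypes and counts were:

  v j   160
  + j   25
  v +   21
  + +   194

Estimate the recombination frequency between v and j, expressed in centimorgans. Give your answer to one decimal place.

The two most frequent classes, + + (194) and v j (160), are the parental types, so the F1 was + + / v j.
The recombinant classes are + j and v +: 25 + 21 = 46.
Recombination frequency = 46/400 = 0.1150 ≈ 11.5%, i.e. 11.5 centimorgans.

11.5 centimorgans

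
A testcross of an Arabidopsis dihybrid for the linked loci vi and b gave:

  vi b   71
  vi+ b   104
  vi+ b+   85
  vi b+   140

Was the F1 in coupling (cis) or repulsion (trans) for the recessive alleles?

trans

The two most frequent classes are vi+ b (104) and vi b+ (140); these are the parental (non-recombinant) types.
So the F1 carried vi+ b on one chromosome and vi b+ on the other — the recessive alleles are on opposite chromosomes (trans / repulsion).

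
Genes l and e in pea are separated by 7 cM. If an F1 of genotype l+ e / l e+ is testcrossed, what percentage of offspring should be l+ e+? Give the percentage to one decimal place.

3.5%

A map distance of 7 cM corresponds to a recombination frequency of 0.070.
The F1 is l+ e / l e+, so l+ e+ is a recombinant gamete class with expected frequency r/2 = 0.070/2 = 0.0350.
That is 0.0350 = 3.5% of the progeny.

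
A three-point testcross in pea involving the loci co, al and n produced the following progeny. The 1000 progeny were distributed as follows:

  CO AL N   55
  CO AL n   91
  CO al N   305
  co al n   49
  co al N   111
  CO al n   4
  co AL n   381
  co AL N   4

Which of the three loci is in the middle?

n

The two most frequent reciprocal classes, co AL n and CO al N, are the parental types, so the F1 was co AL n / CO al N.
The two rarest classes, co AL N and CO al n, are the double crossovers. Comparing them with the parentals, only the n allele has switched, so n is the middle locus and the order is co – n – al.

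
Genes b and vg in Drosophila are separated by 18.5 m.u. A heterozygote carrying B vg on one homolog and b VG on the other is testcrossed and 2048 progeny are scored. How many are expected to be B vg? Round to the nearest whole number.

835

A map distance of 18.5 m.u. corresponds to a recombination frequency of 0.185.
The F1 is B vg / b VG, so B vg is a parental gamete class with expected frequency (1 − r)/2 = 0.815/2 = 0.4075.
Expected number = 0.4075 × 2048 = 834.56 ≈ 835.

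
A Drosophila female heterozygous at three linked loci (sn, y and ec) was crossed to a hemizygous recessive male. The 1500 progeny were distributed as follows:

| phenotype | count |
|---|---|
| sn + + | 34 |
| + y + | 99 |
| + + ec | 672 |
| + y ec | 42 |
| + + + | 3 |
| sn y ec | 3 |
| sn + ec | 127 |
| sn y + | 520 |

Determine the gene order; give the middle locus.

ec

The two most frequent reciprocal classes, sn y + and + + ec, are the parental types, so the F1 was sn y + / + + ec.
The two rarest classes, sn y ec and + + +, are the double crossovers. Comparing them with the parentals, only the ec allele has switched, so ec is the middle locus and the order is y – ec – sn.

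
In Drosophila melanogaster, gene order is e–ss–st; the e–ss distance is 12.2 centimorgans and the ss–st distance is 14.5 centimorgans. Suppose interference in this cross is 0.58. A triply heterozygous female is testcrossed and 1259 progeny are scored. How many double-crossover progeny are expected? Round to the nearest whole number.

Map distances give recombination frequencies of 0.122 and 0.145 for the two intervals.
With interference 0.58 (so coincidence = 0.42), expected double-crossover frequency = 0.122 × 0.145 × 0.42 = 0.00743.
Expected number = 0.00743 × 1259 = 9.35 ≈ 9.

9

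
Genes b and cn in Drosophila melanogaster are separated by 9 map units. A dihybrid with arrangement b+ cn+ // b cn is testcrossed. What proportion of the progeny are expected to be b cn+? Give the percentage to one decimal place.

4.5%

A map distance of 9 map units corresponds to a recombination frequency of 0.090.
The F1 is b+ cn+ / b cn, so b cn+ is a recombinant gamete class with expected frequency r/2 = 0.090/2 = 0.0450.
That is 0.0450 = 4.5% of the progeny.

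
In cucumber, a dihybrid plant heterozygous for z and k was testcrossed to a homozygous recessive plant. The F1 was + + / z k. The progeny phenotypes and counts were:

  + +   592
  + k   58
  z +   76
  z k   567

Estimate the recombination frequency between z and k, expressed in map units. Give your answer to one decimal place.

10.4 map units

The recombinant classes are + k and z +: 58 + 76 = 134.
Recombination frequency = 134/1293 = 0.1036 ≈ 10.4%, i.e. 10.4 map units.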